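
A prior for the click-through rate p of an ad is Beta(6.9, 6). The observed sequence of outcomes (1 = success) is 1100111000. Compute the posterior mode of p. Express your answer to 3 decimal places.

Prior: Beta(6.9, 6).
Data: 5 successes in 10 trials (from the sequence). The binomial likelihood contributes p^5(1−p)^5, so the posterior is Beta(6.9+5, 6+5) = Beta(11.9, 11).
For Beta(a, b) with a, b > 1 the mode is (a−1)/(a+b−2) = 10.9/20.9 ≈ 0.522.

p̂_MAP = 0.522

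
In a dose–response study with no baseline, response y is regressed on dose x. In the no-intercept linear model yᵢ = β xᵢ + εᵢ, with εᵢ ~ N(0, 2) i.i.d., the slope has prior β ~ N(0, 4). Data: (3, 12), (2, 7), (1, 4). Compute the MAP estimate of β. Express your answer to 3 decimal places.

β̂_MAP = 3.724

log p(β | y) = −Σ(yᵢ − βxᵢ)²/(2·2) − β²/(2·4) + const.
Setting the derivative to zero: Σxᵢ(yᵢ − βxᵢ)/2 − β/4 = 0, so β = Σxᵢyᵢ / (Σxᵢ² + σ²/τ²).
Σxᵢyᵢ = 3·12 + 2·7 + 1·4 = 54; Σxᵢ² = 14; σ²/τ² = 0.5.
β̂_MAP = 54 / (14 + 0.5) = 54/14.5 ≈ 3.724.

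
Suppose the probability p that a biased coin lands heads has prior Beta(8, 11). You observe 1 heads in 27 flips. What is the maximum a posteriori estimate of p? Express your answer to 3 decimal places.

Prior: Beta(8, 11).
Data: 1 success in 27 trials. The binomial likelihood contributes p(1−p)^26, so the posterior is Beta(8+1, 11+26) = Beta(9, 37).
For Beta(a, b) with a, b > 1 the mode is (a−1)/(a+b−2) = 8/44 ≈ 0.182.

p̂_MAP = 0.182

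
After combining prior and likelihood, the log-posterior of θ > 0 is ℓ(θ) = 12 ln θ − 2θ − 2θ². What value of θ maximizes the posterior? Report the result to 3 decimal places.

θ̂_MAP = 1.500

ℓ'(θ) = 12/θ − 2 − 4θ. Setting this to zero and multiplying by θ: 4θ² + 2θ − 12 = 0.
θ = (−2 + √(2² + 4·4·12)) / (2·4) = (−2 + √196) / 8 = (−2 + 14)/8 = 3/2.
ℓ''(θ) = −12/θ² − 4 < 0, confirming a maximum.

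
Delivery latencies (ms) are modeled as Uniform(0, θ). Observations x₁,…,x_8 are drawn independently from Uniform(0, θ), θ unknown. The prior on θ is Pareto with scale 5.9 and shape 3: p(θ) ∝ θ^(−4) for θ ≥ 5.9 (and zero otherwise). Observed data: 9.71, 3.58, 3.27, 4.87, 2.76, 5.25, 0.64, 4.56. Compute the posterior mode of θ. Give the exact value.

The Uniform(0, θ) likelihood is θ^(−n) for θ ≥ max(xᵢ), zero otherwise. Here max(xᵢ) = 9.71.
Posterior ∝ θ^(−4) · θ^(−8) = θ^(−12) on θ ≥ max(5.9, 9.71) = 9.71.
This density is strictly decreasing in θ, so the posterior mode lies at the lower boundary of the support.

θ̂_MAP = 9.71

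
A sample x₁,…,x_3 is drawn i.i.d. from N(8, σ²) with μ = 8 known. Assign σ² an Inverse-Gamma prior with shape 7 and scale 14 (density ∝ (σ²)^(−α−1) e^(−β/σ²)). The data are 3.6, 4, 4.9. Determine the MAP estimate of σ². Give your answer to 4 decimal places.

σ̂²_MAP = 3.8405

Sum of squared deviations about the known mean: SS = (3.6−8)² + (4−8)² + (4.9−8)² = 44.97.
The Normal likelihood contributes (σ²)^(−n/2) exp(−SS/(2σ²)), so the posterior is Inverse-Gamma(α + n/2, β + SS/2) = Inverse-Gamma(8.5, 36.485).
The mode of Inverse-Gamma(a, b) is b/(a+1) = 36.485/9.5 ≈ 3.8405.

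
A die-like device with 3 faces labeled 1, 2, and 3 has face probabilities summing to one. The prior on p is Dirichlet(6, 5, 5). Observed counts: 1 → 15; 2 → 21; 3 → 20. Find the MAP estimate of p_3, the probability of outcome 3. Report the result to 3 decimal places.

MAP estimate: 0.348

The posterior is Dirichlet(αᵢ + nᵢ) = Dirichlet(21, 26, 25).
For a Dirichlet(a₁,…,a_K) with all aᵢ > 1, the mode has j-th component (aⱼ − 1)/(Σaᵢ − K).
Here Σaᵢ = 72 and K = 3, so p_3 = (25 − 1)/(72 − 3) = 24/69 ≈ 0.348.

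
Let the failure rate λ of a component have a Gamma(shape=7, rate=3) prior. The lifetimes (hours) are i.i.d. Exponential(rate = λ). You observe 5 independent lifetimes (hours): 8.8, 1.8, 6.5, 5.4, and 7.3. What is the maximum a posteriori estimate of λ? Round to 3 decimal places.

λ̂_MAP = 0.335

The Exponential(rate=λ) likelihood is ∝ λ^n e^(−λΣtᵢ). Here n = 5 and Σtᵢ = 8.8 + 1.8 + 6.5 + 5.4 + 7.3 = 29.8.
Posterior ∝ λ^6e^(−3λ) · λ^5e^(−29.8λ) = λ^11e^(−32.8λ), i.e. Gamma(12, 32.8).
Mode = (a−1)/b = 11/32.8 ≈ 0.335.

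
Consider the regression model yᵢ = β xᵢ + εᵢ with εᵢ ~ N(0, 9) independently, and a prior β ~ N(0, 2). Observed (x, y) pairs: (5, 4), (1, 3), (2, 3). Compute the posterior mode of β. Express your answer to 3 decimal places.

β̂_MAP = 0.841

log p(β | y) = −Σ(yᵢ − βxᵢ)²/(2·9) − β²/(2·2) + const.
Setting the derivative to zero: Σxᵢ(yᵢ − βxᵢ)/9 − β/2 = 0, so β = Σxᵢyᵢ / (Σxᵢ² + σ²/τ²).
Σxᵢyᵢ = 5·4 + 1·3 + 2·3 = 29; Σxᵢ² = 30; σ²/τ² = 4.5.
β̂_MAP = 29 / (30 + 4.5) = 29/34.5 ≈ 0.841.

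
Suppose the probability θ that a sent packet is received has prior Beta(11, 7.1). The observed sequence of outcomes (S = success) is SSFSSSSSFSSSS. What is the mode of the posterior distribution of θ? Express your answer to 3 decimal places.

θ̂_MAP = 0.722

Prior: Beta(11, 7.1).
Data: 11 successes in 13 trials (from the sequence). The binomial likelihood contributes θ^11(1−θ)^2, so the posterior is Beta(11+11, 7.1+2) = Beta(22, 9.1).
For Beta(a, b) with a, b > 1 the mode is (a−1)/(a+b−2) = 21/29.1 ≈ 0.722.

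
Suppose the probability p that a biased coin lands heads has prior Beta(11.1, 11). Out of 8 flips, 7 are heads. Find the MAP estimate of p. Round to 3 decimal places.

p̂_MAP = 0.609

Prior: Beta(11.1, 11).
Data: 7 successes in 8 trials. The binomial likelihood contributes p^7(1−p)^1, so the posterior is Beta(11.1+7, 11+1) = Beta(18.1, 12).
For Beta(a, b) with a, b > 1 the mode is (a−1)/(a+b−2) = 17.1/28.1 ≈ 0.609.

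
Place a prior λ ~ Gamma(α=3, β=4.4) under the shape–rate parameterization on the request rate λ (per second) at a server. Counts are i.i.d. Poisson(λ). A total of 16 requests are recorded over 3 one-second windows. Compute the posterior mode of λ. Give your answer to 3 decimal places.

Σxᵢ = 16, n = 3.
Posterior ∝ λ^2e^(−4.4λ) · λ^16e^(−3λ) = λ^18e^(−7.4λ), i.e. Gamma(shape=19, rate=7.4).
The mode of a Gamma(a, b) with a ≥ 1 (shape–rate) is (a−1)/b = 18/7.4 ≈ 2.432.

λ̂_MAP = 2.432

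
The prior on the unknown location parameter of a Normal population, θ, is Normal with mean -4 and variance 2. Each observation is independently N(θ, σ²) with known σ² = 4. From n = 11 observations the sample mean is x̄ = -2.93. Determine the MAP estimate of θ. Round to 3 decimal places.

θ̂_MAP = -3.095

n = 11, x̄ = -2.93.
For a Normal prior and Normal likelihood with known variance, the posterior is Normal; its mode equals its mean, the precision-weighted average.
Prior precision 1/σ₀² = 1/2 = 0.5; data precision n/σ² = 11/4 = 2.75.
θ̂ = (0.5·(-4) + 2.75·(-2.93)) / (0.5 + 2.75) = (-10.0575)/3.25 = -4023/1300 ≈ -3.095.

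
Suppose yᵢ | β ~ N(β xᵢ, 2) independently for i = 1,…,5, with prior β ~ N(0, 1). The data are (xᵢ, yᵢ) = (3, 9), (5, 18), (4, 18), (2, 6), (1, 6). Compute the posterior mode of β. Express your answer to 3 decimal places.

β̂_MAP = 3.632

log p(β | y) = −Σ(yᵢ − βxᵢ)²/(2·2) − β²/(2·1) + const.
Setting the derivative to zero: Σxᵢ(yᵢ − βxᵢ)/2 − β/1 = 0, so β = Σxᵢyᵢ / (Σxᵢ² + σ²/τ²).
Σxᵢyᵢ = 3·9 + 5·18 + 4·18 + 2·6 + 1·6 = 207; Σxᵢ² = 55; σ²/τ² = 2.
β̂_MAP = 207 / (55 + 2) = 207/57 ≈ 3.632.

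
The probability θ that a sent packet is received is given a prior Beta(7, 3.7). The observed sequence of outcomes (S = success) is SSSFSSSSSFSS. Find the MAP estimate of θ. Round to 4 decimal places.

θ̂_MAP = 0.7729

Prior: Beta(7, 3.7).
Data: 10 successes in 12 trials (from the sequence). The binomial likelihood contributes θ^10(1−θ)^2, so the posterior is Beta(7+10, 3.7+2) = Beta(17, 5.7).
For Beta(a, b) with a, b > 1 the mode is (a−1)/(a+b−2) = 16/20.7 ≈ 0.7729.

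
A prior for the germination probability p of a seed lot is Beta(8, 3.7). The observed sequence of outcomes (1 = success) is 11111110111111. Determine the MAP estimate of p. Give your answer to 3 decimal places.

Prior: Beta(8, 3.7).
Data: 13 successes in 14 trials (from the sequence). The binomial likelihood contributes p^13(1−p)^1, so the posterior is Beta(8+13, 3.7+1) = Beta(21, 4.7).
For Beta(a, b) with a, b > 1 the mode is (a−1)/(a+b−2) = 20/23.7 ≈ 0.844.

p̂_MAP = 0.844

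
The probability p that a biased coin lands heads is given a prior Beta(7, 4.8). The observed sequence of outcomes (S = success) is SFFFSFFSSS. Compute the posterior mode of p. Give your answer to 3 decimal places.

Prior: Beta(7, 4.8).
Data: 5 successes in 10 trials (from the sequence). The binomial likelihood contributes p^5(1−p)^5, so the posterior is Beta(7+5, 4.8+5) = Beta(12, 9.8).
For Beta(a, b) with a, b > 1 the mode is (a−1)/(a+b−2) = 11/19.8 ≈ 0.556.

p̂_MAP = 0.556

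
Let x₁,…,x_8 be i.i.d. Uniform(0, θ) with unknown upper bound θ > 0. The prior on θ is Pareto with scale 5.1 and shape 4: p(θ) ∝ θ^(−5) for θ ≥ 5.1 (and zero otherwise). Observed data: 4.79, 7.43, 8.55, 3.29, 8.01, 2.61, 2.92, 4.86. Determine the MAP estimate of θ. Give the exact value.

θ̂_MAP = 8.55

The Uniform(0, θ) likelihood is θ^(−n) for θ ≥ max(xᵢ), zero otherwise. Here max(xᵢ) = 8.55.
Posterior ∝ θ^(−5) · θ^(−8) = θ^(−13) on θ ≥ max(5.1, 8.55) = 8.55.
This density is strictly decreasing in θ, so the posterior mode lies at the lower boundary of the support.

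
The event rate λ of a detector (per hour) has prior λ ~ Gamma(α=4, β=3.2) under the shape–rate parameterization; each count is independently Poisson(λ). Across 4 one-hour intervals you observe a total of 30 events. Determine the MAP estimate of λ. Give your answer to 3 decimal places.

λ̂_MAP = 4.583

Σxᵢ = 30, n = 4.
Posterior ∝ λ^3e^(−3.2λ) · λ^30e^(−4λ) = λ^33e^(−7.2λ), i.e. Gamma(shape=34, rate=7.2).
The mode of a Gamma(a, b) with a ≥ 1 (shape–rate) is (a−1)/b = 33/7.2 ≈ 4.583.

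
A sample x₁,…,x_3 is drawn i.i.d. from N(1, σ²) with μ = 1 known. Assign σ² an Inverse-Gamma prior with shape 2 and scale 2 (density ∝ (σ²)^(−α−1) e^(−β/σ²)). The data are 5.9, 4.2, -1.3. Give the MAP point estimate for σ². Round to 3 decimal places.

Sum of squared deviations about the known mean: SS = (5.9−1)² + (4.2−1)² + (-1.3−1)² = 39.54.
The Normal likelihood contributes (σ²)^(−n/2) exp(−SS/(2σ²)), so the posterior is Inverse-Gamma(α + n/2, β + SS/2) = Inverse-Gamma(3.5, 21.77).
The mode of Inverse-Gamma(a, b) is b/(a+1) = 21.77/4.5 ≈ 4.838.

σ̂²_MAP = 4.838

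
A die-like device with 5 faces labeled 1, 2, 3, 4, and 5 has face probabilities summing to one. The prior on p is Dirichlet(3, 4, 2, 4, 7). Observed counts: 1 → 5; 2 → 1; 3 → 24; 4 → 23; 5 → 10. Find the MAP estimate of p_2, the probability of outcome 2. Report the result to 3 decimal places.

MAP estimate: 0.051

The posterior is Dirichlet(αᵢ + nᵢ) = Dirichlet(8, 5, 26, 27, 17).
For a Dirichlet(a₁,…,a_K) with all aᵢ > 1, the mode has j-th component (aⱼ − 1)/(Σaᵢ − K).
Here Σaᵢ = 83 and K = 5, so p_2 = (5 − 1)/(83 − 5) = 4/78 ≈ 0.051.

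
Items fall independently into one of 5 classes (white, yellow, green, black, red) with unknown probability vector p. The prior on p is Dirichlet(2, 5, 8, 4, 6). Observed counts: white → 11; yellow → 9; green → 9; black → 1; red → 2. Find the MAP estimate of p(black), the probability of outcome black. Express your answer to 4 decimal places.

MAP estimate of p(black) = 0.0769

The posterior is Dirichlet(αᵢ + nᵢ) = Dirichlet(13, 14, 17, 5, 8).
For a Dirichlet(a₁,…,a_K) with all aᵢ > 1, the mode has j-th component (aⱼ − 1)/(Σaᵢ − K).
Here Σaᵢ = 57 and K = 5, so p(black) = (5 − 1)/(57 − 5) = 4/52 ≈ 0.0769.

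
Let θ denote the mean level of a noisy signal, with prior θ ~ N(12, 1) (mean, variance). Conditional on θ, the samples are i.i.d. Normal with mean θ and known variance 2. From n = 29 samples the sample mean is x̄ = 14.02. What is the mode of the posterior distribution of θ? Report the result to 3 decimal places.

n = 29, x̄ = 14.02.
For a Normal prior and Normal likelihood with known variance, the posterior is Normal; its mode equals its mean, the precision-weighted average.
Prior precision 1/σ₀² = 1/1 = 1; data precision n/σ² = 29/2 = 14.5.
θ̂ = (1·12 + 14.5·14.02) / (1 + 14.5) = 215.29/15.5 = 21529/1550 ≈ 13.890.

θ̂_MAP = 13.890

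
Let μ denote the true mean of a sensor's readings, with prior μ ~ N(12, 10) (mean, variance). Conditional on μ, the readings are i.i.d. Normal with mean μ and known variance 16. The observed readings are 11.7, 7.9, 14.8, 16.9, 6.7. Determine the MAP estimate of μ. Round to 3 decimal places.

μ̂_MAP = 11.697

n = 5; x̄ = (11.7 + 7.9 + 14.8 + 16.9 + 6.7)/5 = 58/5 = 11.6.
For a Normal prior and Normal likelihood with known variance, the posterior is Normal; its mode equals its mean, the precision-weighted average.
Prior precision 1/σ₀² = 1/10 = 0.1; data precision n/σ² = 5/16 = 0.3125.
μ̂ = (0.1·12 + 0.3125·11.6) / (0.1 + 0.3125) = 4.825/0.4125 = 386/33 ≈ 11.697.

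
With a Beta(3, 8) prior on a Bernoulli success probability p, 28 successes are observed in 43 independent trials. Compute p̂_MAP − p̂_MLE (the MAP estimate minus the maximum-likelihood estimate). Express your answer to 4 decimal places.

MAP − MLE = -0.0742

Posterior is Beta(31, 23); MAP = (31−1)/(54−2) = 30/52 ≈ 0.57692.
MLE ignores the prior: p̂_MLE = k/n = 28/43 ≈ 0.65116.
Difference = 30/52 − 28/43 = -83/1118 ≈ -0.0742.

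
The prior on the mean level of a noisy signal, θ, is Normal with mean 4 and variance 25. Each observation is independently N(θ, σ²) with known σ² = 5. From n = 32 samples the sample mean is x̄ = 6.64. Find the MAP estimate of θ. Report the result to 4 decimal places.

n = 32, x̄ = 6.64.
For a Normal prior and Normal likelihood with known variance, the posterior is Normal; its mode equals its mean, the precision-weighted average.
Prior precision 1/σ₀² = 1/25 = 0.04; data precision n/σ² = 32/5 = 6.4.
θ̂ = (0.04·4 + 6.4·6.64) / (0.04 + 6.4) = 42.656/6.44 = 5332/805 ≈ 6.6236.

θ̂_MAP = 6.6236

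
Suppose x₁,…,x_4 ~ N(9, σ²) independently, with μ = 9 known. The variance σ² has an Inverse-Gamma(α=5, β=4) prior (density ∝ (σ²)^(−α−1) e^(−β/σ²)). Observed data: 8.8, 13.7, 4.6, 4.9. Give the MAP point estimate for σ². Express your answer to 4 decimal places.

σ̂²_MAP = 4.1438

Sum of squared deviations about the known mean: SS = (8.8−9)² + (13.7−9)² + (4.6−9)² + (4.9−9)² = 58.3.
The Normal likelihood contributes (σ²)^(−n/2) exp(−SS/(2σ²)), so the posterior is Inverse-Gamma(α + n/2, β + SS/2) = Inverse-Gamma(7, 33.15).
The mode of Inverse-Gamma(a, b) is b/(a+1) = 33.15/8 ≈ 4.1438.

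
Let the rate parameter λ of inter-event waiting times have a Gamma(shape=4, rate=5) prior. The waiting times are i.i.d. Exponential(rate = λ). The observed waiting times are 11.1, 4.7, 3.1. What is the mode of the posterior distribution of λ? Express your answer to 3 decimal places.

The Exponential(rate=λ) likelihood is ∝ λ^n e^(−λΣtᵢ). Here n = 3 and Σtᵢ = 11.1 + 4.7 + 3.1 = 18.9.
Posterior ∝ λ^3e^(−5λ) · λ^3e^(−18.9λ) = λ^6e^(−23.9λ), i.e. Gamma(7, 23.9).
Mode = (a−1)/b = 6/23.9 ≈ 0.251.

λ̂_MAP = 0.251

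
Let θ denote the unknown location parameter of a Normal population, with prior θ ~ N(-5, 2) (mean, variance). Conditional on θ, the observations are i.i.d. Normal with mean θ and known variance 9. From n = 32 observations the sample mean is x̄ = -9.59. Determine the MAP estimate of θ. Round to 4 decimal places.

θ̂_MAP = -9.0241

n = 32, x̄ = -9.59.
For a Normal prior and Normal likelihood with known variance, the posterior is Normal; its mode equals its mean, the precision-weighted average.
Prior precision 1/σ₀² = 1/2 = 0.5; data precision n/σ² = 32/9.
θ̂ = (0.5·(-5) + (32/9)·(-9.59)) / (0.5 + 32/9) = (-16469/450)/(73/18) = -16469/1825 ≈ -9.0241.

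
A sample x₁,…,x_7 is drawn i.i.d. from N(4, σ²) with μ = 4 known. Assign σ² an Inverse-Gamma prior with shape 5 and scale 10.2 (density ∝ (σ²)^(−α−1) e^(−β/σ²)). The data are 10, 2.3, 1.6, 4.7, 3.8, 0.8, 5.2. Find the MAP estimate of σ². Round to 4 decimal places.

σ̂²_MAP = 4.0663

Sum of squared deviations about the known mean: SS = (10−4)² + (2.3−4)² + (1.6−4)² + (4.7−4)² + (3.8−4)² + (0.8−4)² + (5.2−4)² = 56.86.
The Normal likelihood contributes (σ²)^(−n/2) exp(−SS/(2σ²)), so the posterior is Inverse-Gamma(α + n/2, β + SS/2) = Inverse-Gamma(8.5, 38.63).
The mode of Inverse-Gamma(a, b) is b/(a+1) = 38.63/9.5 ≈ 4.0663.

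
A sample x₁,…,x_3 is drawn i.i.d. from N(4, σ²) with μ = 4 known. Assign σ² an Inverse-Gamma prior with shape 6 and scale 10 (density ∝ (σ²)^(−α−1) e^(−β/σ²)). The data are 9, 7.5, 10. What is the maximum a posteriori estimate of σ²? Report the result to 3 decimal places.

σ̂²_MAP = 5.485

Sum of squared deviations about the known mean: SS = (9−4)² + (7.5−4)² + (10−4)² = 73.25.
The Normal likelihood contributes (σ²)^(−n/2) exp(−SS/(2σ²)), so the posterior is Inverse-Gamma(α + n/2, β + SS/2) = Inverse-Gamma(7.5, 46.625).
The mode of Inverse-Gamma(a, b) is b/(a+1) = 46.625/8.5 ≈ 5.485.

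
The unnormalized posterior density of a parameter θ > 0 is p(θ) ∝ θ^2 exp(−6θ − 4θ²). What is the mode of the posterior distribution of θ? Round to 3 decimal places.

θ̂_MAP = 0.250

ℓ'(θ) = 2/θ − 6 − 8θ. Setting this to zero and multiplying by θ: 8θ² + 6θ − 2 = 0.
θ = (−6 + √(6² + 4·8·2)) / (2·8) = (−6 + √100) / 16 = (−6 + 10)/16 = 1/4.
ℓ''(θ) = −2/θ² − 8 < 0, confirming a maximum.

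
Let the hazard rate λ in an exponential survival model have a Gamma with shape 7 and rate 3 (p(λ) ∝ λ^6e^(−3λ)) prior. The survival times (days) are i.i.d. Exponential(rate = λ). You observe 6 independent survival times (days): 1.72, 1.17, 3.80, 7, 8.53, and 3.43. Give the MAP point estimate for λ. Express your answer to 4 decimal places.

The Exponential(rate=λ) likelihood is ∝ λ^n e^(−λΣtᵢ). Here n = 6 and Σtᵢ = 1.72 + 1.17 + 3.80 + 7 + 8.53 + 3.43 = 25.65.
Posterior ∝ λ^6e^(−3λ) · λ^6e^(−25.65λ) = λ^12e^(−28.65λ), i.e. Gamma(13, 28.65).
Mode = (a−1)/b = 12/28.65 ≈ 0.4188.

λ̂_MAP = 0.4188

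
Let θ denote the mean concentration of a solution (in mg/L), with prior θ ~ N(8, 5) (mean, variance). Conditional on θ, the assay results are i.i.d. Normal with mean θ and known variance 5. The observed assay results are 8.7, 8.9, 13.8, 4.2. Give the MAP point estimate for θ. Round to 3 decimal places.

n = 4; x̄ = (8.7 + 8.9 + 13.8 + 4.2)/4 = 35.6/4 = 8.9.
For a Normal prior and Normal likelihood with known variance, the posterior is Normal; its mode equals its mean, the precision-weighted average.
Prior precision 1/σ₀² = 1/5 = 0.2; data precision n/σ² = 4/5 = 0.8.
θ̂ = (0.2·8 + 0.8·8.9) / (0.2 + 0.8) = 8.72/1 = 8.720.

θ̂_MAP = 8.720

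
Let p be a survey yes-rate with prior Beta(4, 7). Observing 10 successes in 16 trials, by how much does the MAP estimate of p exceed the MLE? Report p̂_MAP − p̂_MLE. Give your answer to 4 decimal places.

MAP − MLE = -0.1050

Posterior is Beta(14, 13); MAP = (14−1)/(27−2) = 13/25 ≈ 0.52000.
MLE ignores the prior: p̂_MLE = k/n = 10/16 ≈ 0.62500.
Difference = 13/25 − 10/16 = -21/200 ≈ -0.1050.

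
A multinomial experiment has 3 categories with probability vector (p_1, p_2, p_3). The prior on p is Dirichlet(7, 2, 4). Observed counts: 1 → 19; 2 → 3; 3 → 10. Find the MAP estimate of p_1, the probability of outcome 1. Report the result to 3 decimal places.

The posterior is Dirichlet(αᵢ + nᵢ) = Dirichlet(26, 5, 14).
For a Dirichlet(a₁,…,a_K) with all aᵢ > 1, the mode has j-th component (aⱼ − 1)/(Σaᵢ − K).
Here Σaᵢ = 45 and K = 3, so p_1 = (26 − 1)/(45 − 3) = 25/42 ≈ 0.595.

MAP estimate: 0.595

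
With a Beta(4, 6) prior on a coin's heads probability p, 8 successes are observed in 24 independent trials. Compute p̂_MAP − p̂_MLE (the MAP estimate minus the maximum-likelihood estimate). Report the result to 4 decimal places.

Posterior is Beta(12, 22); MAP = (12−1)/(34−2) = 11/32 ≈ 0.34375.
MLE ignores the prior: p̂_MLE = k/n = 8/24 ≈ 0.33333.
Difference = 11/32 − 8/24 = 1/96 ≈ 0.0104.

MAP − MLE = 0.0104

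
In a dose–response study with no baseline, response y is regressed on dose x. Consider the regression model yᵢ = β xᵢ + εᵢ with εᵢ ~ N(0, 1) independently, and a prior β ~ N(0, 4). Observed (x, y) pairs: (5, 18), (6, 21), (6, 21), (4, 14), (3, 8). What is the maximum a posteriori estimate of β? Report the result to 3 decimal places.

log p(β | y) = −Σ(yᵢ − βxᵢ)²/(2·1) − β²/(2·4) + const.
Setting the derivative to zero: Σxᵢ(yᵢ − βxᵢ)/1 − β/4 = 0, so β = Σxᵢyᵢ / (Σxᵢ² + σ²/τ²).
Σxᵢyᵢ = 5·18 + 6·21 + 6·21 + 4·14 + 3·8 = 422; Σxᵢ² = 122; σ²/τ² = 0.25.
β̂_MAP = 422 / (122 + 0.25) = 422/122.25 ≈ 3.452.

β̂_MAP = 3.452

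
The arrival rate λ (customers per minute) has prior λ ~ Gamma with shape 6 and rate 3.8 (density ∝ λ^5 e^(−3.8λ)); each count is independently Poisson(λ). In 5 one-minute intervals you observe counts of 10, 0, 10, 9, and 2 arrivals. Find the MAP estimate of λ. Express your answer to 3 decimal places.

Σxᵢ = 10+0+10+9+2 = 31, with n = 5.
Posterior ∝ λ^5e^(−3.8λ) · λ^31e^(−5λ) = λ^36e^(−8.8λ), i.e. Gamma(shape=37, rate=8.8).
The mode of a Gamma(a, b) with a ≥ 1 (shape–rate) is (a−1)/b = 36/8.8 ≈ 4.091.

λ̂_MAP = 4.091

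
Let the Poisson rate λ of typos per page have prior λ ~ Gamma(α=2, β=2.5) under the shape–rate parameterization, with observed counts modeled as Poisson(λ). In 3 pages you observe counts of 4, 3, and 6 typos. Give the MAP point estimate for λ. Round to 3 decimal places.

Σxᵢ = 4+3+6 = 13, with n = 3.
Posterior ∝ λe^(−2.5λ) · λ^13e^(−3λ) = λ^14e^(−5.5λ), i.e. Gamma(shape=15, rate=5.5).
The mode of a Gamma(a, b) with a ≥ 1 (shape–rate) is (a−1)/b = 14/5.5 ≈ 2.545.

λ̂_MAP = 2.545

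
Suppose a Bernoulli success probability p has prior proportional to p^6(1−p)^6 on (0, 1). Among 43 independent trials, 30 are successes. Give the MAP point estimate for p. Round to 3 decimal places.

p̂_MAP = 0.655

The prior density ∝ p^6(1−p)^6 is the kernel of Beta(7, 7).
Data: 30 successes in 43 trials. The binomial likelihood contributes p^30(1−p)^13, so the posterior is Beta(7+30, 7+13) = Beta(37, 20).
For Beta(a, b) with a, b > 1 the mode is (a−1)/(a+b−2) = 36/55 ≈ 0.655.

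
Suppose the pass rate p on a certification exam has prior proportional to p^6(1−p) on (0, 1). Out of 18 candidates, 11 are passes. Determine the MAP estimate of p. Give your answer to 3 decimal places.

p̂_MAP = 0.680

The prior density ∝ p^6(1−p)^1 is the kernel of Beta(7, 2).
Data: 11 successes in 18 trials. The binomial likelihood contributes p^11(1−p)^7, so the posterior is Beta(7+11, 2+7) = Beta(18, 9).
For Beta(a, b) with a, b > 1 the mode is (a−1)/(a+b−2) = 17/25 ≈ 0.680.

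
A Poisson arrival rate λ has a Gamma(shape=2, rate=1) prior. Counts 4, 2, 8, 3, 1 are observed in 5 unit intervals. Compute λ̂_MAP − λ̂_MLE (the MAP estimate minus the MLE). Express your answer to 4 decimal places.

Σxᵢ = 18. Posterior is Gamma(20, 6); MAP = (20−1)/6 = 19/6 ≈ 3.16667.
MLE = x̄ = 18/5 ≈ 3.60000.
Difference = 19/6 − 18/5 = -13/30 ≈ -0.4333.

MAP − MLE = -0.4333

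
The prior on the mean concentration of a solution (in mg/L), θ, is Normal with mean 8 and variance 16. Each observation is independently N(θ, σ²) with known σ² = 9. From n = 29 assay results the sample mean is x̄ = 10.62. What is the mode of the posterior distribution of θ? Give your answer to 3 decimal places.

θ̂_MAP = 10.570

n = 29, x̄ = 10.62.
For a Normal prior and Normal likelihood with known variance, the posterior is Normal; its mode equals its mean, the precision-weighted average.
Prior precision 1/σ₀² = 1/16 = 0.0625; data precision n/σ² = 29/9.
θ̂ = (0.0625·8 + (29/9)·10.62) / (0.0625 + 29/9) = 34.72/(473/144) = 124992/11825 ≈ 10.570.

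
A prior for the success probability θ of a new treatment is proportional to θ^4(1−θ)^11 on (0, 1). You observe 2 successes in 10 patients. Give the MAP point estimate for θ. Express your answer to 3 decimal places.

The prior density ∝ θ^4(1−θ)^11 is the kernel of Beta(5, 12).
Data: 2 successes in 10 trials. The binomial likelihood contributes θ^2(1−θ)^8, so the posterior is Beta(5+2, 12+8) = Beta(7, 20).
For Beta(a, b) with a, b > 1 the mode is (a−1)/(a+b−2) = 6/25 ≈ 0.240.

θ̂_MAP = 0.240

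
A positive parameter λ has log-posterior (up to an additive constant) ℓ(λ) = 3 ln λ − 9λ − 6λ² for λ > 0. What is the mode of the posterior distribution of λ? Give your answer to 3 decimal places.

ℓ'(λ) = 3/λ − 9 − 12λ. Setting this to zero and multiplying by λ: 12λ² + 9λ − 3 = 0.
λ = (−9 + √(9² + 4·12·3)) / (2·12) = (−9 + √225) / 24 = (−9 + 15)/24 = 1/4.
ℓ''(λ) = −3/λ² − 12 < 0, confirming a maximum.

λ̂_MAP = 0.250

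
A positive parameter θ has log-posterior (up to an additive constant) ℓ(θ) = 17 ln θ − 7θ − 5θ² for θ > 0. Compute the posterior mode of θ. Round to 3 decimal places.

θ̂_MAP = 1.000

ℓ'(θ) = 17/θ − 7 − 10θ. Setting this to zero and multiplying by θ: 10θ² + 7θ − 17 = 0.
θ = (−7 + √(7² + 4·10·17)) / (2·10) = (−7 + √729) / 20 = (−7 + 27)/20 = 1.
ℓ''(θ) = −17/θ² − 10 < 0, confirming a maximum.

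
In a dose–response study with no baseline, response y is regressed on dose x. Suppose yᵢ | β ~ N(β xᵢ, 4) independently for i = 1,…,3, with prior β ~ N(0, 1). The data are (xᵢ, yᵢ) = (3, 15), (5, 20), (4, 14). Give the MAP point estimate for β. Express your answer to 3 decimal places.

β̂_MAP = 3.722

log p(β | y) = −Σ(yᵢ − βxᵢ)²/(2·4) − β²/(2·1) + const.
Setting the derivative to zero: Σxᵢ(yᵢ − βxᵢ)/4 − β/1 = 0, so β = Σxᵢyᵢ / (Σxᵢ² + σ²/τ²).
Σxᵢyᵢ = 3·15 + 5·20 + 4·14 = 201; Σxᵢ² = 50; σ²/τ² = 4.
β̂_MAP = 201 / (50 + 4) = 201/54 ≈ 3.722.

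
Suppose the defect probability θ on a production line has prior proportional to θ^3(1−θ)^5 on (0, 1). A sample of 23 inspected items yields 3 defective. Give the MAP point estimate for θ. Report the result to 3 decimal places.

The prior density ∝ θ^3(1−θ)^5 is the kernel of Beta(4, 6).
Data: 3 successes in 23 trials. The binomial likelihood contributes θ^3(1−θ)^20, so the posterior is Beta(4+3, 6+20) = Beta(7, 26).
For Beta(a, b) with a, b > 1 the mode is (a−1)/(a+b−2) = 6/31 ≈ 0.194.

θ̂_MAP = 0.194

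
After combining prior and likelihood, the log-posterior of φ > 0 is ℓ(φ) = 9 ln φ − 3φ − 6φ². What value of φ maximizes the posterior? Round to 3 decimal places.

φ̂_MAP = 0.750

ℓ'(φ) = 9/φ − 3 − 12φ. Setting this to zero and multiplying by φ: 12φ² + 3φ − 9 = 0.
φ = (−3 + √(3² + 4·12·9)) / (2·12) = (−3 + √441) / 24 = (−3 + 21)/24 = 3/4.
ℓ''(φ) = −9/φ² − 12 < 0, confirming a maximum.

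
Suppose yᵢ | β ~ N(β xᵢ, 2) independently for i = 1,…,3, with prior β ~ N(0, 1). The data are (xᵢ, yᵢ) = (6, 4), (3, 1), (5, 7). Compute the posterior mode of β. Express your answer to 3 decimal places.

β̂_MAP = 0.861

log p(β | y) = −Σ(yᵢ − βxᵢ)²/(2·2) − β²/(2·1) + const.
Setting the derivative to zero: Σxᵢ(yᵢ − βxᵢ)/2 − β/1 = 0, so β = Σxᵢyᵢ / (Σxᵢ² + σ²/τ²).
Σxᵢyᵢ = 6·4 + 3·1 + 5·7 = 62; Σxᵢ² = 70; σ²/τ² = 2.
β̂_MAP = 62 / (70 + 2) = 62/72 ≈ 0.861.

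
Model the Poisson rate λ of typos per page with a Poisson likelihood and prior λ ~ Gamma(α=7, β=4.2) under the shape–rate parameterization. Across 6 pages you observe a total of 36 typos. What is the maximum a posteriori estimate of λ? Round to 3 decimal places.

λ̂_MAP = 4.118

Σxᵢ = 36, n = 6.
Posterior ∝ λ^6e^(−4.2λ) · λ^36e^(−6λ) = λ^42e^(−10.2λ), i.e. Gamma(shape=43, rate=10.2).
The mode of a Gamma(a, b) with a ≥ 1 (shape–rate) is (a−1)/b = 42/10.2 ≈ 4.118.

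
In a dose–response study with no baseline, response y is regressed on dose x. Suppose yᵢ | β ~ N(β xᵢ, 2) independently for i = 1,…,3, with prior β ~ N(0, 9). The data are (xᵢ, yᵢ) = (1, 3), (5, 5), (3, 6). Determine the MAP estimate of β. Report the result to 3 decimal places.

log p(β | y) = −Σ(yᵢ − βxᵢ)²/(2·2) − β²/(2·9) + const.
Setting the derivative to zero: Σxᵢ(yᵢ − βxᵢ)/2 − β/9 = 0, so β = Σxᵢyᵢ / (Σxᵢ² + σ²/τ²).
Σxᵢyᵢ = 1·3 + 5·5 + 3·6 = 46; Σxᵢ² = 35; σ²/τ² = 2/9.
β̂_MAP = 46 / (35 + 2/9) = 46/(317/9) = 414/317 ≈ 1.306.

β̂_MAP = 1.306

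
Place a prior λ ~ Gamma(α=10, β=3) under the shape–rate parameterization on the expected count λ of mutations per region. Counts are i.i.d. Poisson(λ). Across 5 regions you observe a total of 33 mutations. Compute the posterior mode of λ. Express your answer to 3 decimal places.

Σxᵢ = 33, n = 5.
Posterior ∝ λ^9e^(−3λ) · λ^33e^(−5λ) = λ^42e^(−8λ), i.e. Gamma(shape=43, rate=8).
The mode of a Gamma(a, b) with a ≥ 1 (shape–rate) is (a−1)/b = 42/8 ≈ 5.250.

λ̂_MAP = 5.250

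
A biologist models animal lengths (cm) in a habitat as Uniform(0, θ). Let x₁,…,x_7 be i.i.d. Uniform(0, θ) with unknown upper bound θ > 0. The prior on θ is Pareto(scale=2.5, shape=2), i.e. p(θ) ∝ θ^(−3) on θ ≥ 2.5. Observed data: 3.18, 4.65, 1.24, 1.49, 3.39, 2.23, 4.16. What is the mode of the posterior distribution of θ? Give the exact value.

θ̂_MAP = 4.65

The Uniform(0, θ) likelihood is θ^(−n) for θ ≥ max(xᵢ), zero otherwise. Here max(xᵢ) = 4.65.
Posterior ∝ θ^(−3) · θ^(−7) = θ^(−10) on θ ≥ max(2.5, 4.65) = 4.65.
This density is strictly decreasing in θ, so the posterior mode lies at the lower boundary of the support.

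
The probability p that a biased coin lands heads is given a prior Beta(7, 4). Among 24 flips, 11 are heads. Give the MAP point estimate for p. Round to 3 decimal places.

Prior: Beta(7, 4).
Data: 11 successes in 24 trials. The binomial likelihood contributes p^11(1−p)^13, so the posterior is Beta(7+11, 4+13) = Beta(18, 17).
For Beta(a, b) with a, b > 1 the mode is (a−1)/(a+b−2) = 17/33 ≈ 0.515.

p̂_MAP = 0.515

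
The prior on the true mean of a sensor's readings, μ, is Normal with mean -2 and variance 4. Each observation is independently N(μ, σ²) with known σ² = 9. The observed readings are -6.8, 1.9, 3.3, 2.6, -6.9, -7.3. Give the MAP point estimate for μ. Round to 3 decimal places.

n = 6; x̄ = ((-6.8) + 1.9 + 3.3 + 2.6 + (-6.9) + (-7.3))/6 = -13.2/6 = -2.2.
For a Normal prior and Normal likelihood with known variance, the posterior is Normal; its mode equals its mean, the precision-weighted average.
Prior precision 1/σ₀² = 1/4 = 0.25; data precision n/σ² = 6/9 = 2/3.
μ̂ = (0.25·(-2) + (2/3)·(-2.2)) / (0.25 + 2/3) = (-59/30)/(11/12) = -118/55 ≈ -2.145.

μ̂_MAP = -2.145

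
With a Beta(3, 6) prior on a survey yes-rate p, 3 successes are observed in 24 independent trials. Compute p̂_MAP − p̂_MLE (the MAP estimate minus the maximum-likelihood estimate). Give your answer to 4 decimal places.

MAP − MLE = 0.0363

Posterior is Beta(6, 27); MAP = (6−1)/(33−2) = 5/31 ≈ 0.16129.
MLE ignores the prior: p̂_MLE = k/n = 3/24 ≈ 0.12500.
Difference = 5/31 − 3/24 = 9/248 ≈ 0.0363.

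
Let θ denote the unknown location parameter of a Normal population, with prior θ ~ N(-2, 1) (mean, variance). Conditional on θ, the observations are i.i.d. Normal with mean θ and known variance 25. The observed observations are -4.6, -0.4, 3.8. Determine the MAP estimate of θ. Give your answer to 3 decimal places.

θ̂_MAP = -1.829

n = 3; x̄ = ((-4.6) + (-0.4) + 3.8)/3 = -1.2/3 = -0.4.
For a Normal prior and Normal likelihood with known variance, the posterior is Normal; its mode equals its mean, the precision-weighted average.
Prior precision 1/σ₀² = 1/1 = 1; data precision n/σ² = 3/25 = 0.12.
θ̂ = (1·(-2) + 0.12·(-0.4)) / (1 + 0.12) = (-2.048)/1.12 = -64/35 ≈ -1.829.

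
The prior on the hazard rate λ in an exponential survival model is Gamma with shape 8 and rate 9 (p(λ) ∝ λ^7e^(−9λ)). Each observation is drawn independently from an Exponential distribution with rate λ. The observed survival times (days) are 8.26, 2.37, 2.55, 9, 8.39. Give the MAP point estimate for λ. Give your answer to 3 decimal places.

λ̂_MAP = 0.303

The Exponential(rate=λ) likelihood is ∝ λ^n e^(−λΣtᵢ). Here n = 5 and Σtᵢ = 8.26 + 2.37 + 2.55 + 9 + 8.39 = 30.57.
Posterior ∝ λ^7e^(−9λ) · λ^5e^(−30.57λ) = λ^12e^(−39.57λ), i.e. Gamma(13, 39.57).
Mode = (a−1)/b = 12/39.57 ≈ 0.303.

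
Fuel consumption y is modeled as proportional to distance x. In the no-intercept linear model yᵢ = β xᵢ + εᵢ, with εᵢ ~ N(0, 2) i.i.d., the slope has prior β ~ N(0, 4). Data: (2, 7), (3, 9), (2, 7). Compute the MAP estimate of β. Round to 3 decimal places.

log p(β | y) = −Σ(yᵢ − βxᵢ)²/(2·2) − β²/(2·4) + const.
Setting the derivative to zero: Σxᵢ(yᵢ − βxᵢ)/2 − β/4 = 0, so β = Σxᵢyᵢ / (Σxᵢ² + σ²/τ²).
Σxᵢyᵢ = 2·7 + 3·9 + 2·7 = 55; Σxᵢ² = 17; σ²/τ² = 0.5.
β̂_MAP = 55 / (17 + 0.5) = 55/17.5 ≈ 3.143.

β̂_MAP = 3.143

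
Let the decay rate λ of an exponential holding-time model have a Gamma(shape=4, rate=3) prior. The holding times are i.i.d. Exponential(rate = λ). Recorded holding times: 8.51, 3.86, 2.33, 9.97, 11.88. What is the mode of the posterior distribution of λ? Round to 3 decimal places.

λ̂_MAP = 0.202

The Exponential(rate=λ) likelihood is ∝ λ^n e^(−λΣtᵢ). Here n = 5 and Σtᵢ = 8.51 + 3.86 + 2.33 + 9.97 + 11.88 = 36.55.
Posterior ∝ λ^3e^(−3λ) · λ^5e^(−36.55λ) = λ^8e^(−39.55λ), i.e. Gamma(9, 39.55).
Mode = (a−1)/b = 8/39.55 ≈ 0.202.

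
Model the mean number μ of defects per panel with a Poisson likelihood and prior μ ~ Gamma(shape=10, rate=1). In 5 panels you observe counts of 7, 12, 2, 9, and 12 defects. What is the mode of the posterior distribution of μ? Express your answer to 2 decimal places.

μ̂_MAP = 8.50

Σxᵢ = 7+12+2+9+12 = 42, with n = 5.
Posterior ∝ μ^9e^(−1μ) · μ^42e^(−5μ) = μ^51e^(−6μ), i.e. Gamma(shape=52, rate=6).
The mode of a Gamma(a, b) with a ≥ 1 (shape–rate) is (a−1)/b = 51/6 ≈ 8.50.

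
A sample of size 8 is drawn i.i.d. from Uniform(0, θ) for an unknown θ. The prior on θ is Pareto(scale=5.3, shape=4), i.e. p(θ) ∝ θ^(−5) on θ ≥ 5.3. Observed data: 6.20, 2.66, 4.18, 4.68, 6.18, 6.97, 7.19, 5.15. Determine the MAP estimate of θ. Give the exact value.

The Uniform(0, θ) likelihood is θ^(−n) for θ ≥ max(xᵢ), zero otherwise. Here max(xᵢ) = 7.19.
Posterior ∝ θ^(−5) · θ^(−8) = θ^(−13) on θ ≥ max(5.3, 7.19) = 7.19.
This density is strictly decreasing in θ, so the posterior mode lies at the lower boundary of the support.

θ̂_MAP = 7.19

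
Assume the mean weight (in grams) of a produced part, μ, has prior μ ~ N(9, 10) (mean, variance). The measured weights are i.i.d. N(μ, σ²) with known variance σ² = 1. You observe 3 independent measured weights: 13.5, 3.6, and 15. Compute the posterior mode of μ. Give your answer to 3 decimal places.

n = 3; x̄ = (13.5 + 3.6 + 15)/3 = 32.1/3 = 10.7.
For a Normal prior and Normal likelihood with known variance, the posterior is Normal; its mode equals its mean, the precision-weighted average.
Prior precision 1/σ₀² = 1/10 = 0.1; data precision n/σ² = 3/1 = 3.
μ̂ = (0.1·9 + 3·10.7) / (0.1 + 3) = 33/3.1 = 330/31 ≈ 10.645.

μ̂_MAP = 10.645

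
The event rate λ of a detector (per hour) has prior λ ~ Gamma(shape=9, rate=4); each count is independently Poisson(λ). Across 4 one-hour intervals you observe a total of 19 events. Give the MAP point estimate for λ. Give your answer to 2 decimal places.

Σxᵢ = 19, n = 4.
Posterior ∝ λ^8e^(−4λ) · λ^19e^(−4λ) = λ^27e^(−8λ), i.e. Gamma(shape=28, rate=8).
The mode of a Gamma(a, b) with a ≥ 1 (shape–rate) is (a−1)/b = 27/8 ≈ 3.38.

λ̂_MAP = 3.38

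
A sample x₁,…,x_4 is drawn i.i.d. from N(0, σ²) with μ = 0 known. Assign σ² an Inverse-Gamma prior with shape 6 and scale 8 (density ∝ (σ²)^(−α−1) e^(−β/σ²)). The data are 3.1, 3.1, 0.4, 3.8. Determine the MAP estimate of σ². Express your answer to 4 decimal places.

σ̂²_MAP = 2.7678

Sum of squared deviations about the known mean: SS = (3.1−0)² + (3.1−0)² + (0.4−0)² + (3.8−0)² = 33.82.
The Normal likelihood contributes (σ²)^(−n/2) exp(−SS/(2σ²)), so the posterior is Inverse-Gamma(α + n/2, β + SS/2) = Inverse-Gamma(8, 24.91).
The mode of Inverse-Gamma(a, b) is b/(a+1) = 24.91/9 ≈ 2.7678.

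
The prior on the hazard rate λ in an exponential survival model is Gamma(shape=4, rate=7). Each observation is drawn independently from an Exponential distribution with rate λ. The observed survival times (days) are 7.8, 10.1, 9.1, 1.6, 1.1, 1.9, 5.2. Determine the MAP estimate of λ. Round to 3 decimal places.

λ̂_MAP = 0.228

The Exponential(rate=λ) likelihood is ∝ λ^n e^(−λΣtᵢ). Here n = 7 and Σtᵢ = 7.8 + 10.1 + 9.1 + 1.6 + 1.1 + 1.9 + 5.2 = 36.8.
Posterior ∝ λ^3e^(−7λ) · λ^7e^(−36.8λ) = λ^10e^(−43.8λ), i.e. Gamma(11, 43.8).
Mode = (a−1)/b = 10/43.8 ≈ 0.228.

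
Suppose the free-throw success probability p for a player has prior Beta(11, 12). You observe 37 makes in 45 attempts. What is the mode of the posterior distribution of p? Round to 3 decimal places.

p̂_MAP = 0.712

Prior: Beta(11, 12).
Data: 37 successes in 45 trials. The binomial likelihood contributes p^37(1−p)^8, so the posterior is Beta(11+37, 12+8) = Beta(48, 20).
For Beta(a, b) with a, b > 1 the mode is (a−1)/(a+b−2) = 47/66 ≈ 0.712.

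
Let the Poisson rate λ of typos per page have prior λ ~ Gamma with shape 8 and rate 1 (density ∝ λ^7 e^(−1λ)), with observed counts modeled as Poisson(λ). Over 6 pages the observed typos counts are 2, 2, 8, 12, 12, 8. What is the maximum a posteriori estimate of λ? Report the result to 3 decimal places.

Σxᵢ = 2+2+8+12+12+8 = 44, with n = 6.
Posterior ∝ λ^7e^(−1λ) · λ^44e^(−6λ) = λ^51e^(−7λ), i.e. Gamma(shape=52, rate=7).
The mode of a Gamma(a, b) with a ≥ 1 (shape–rate) is (a−1)/b = 51/7 ≈ 7.286.

λ̂_MAP = 7.286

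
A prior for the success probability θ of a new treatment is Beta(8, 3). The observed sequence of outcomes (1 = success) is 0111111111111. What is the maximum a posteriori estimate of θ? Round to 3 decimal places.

θ̂_MAP = 0.864

Prior: Beta(8, 3).
Data: 12 successes in 13 trials (from the sequence). The binomial likelihood contributes θ^12(1−θ)^1, so the posterior is Beta(8+12, 3+1) = Beta(20, 4).
For Beta(a, b) with a, b > 1 the mode is (a−1)/(a+b−2) = 19/22 ≈ 0.864.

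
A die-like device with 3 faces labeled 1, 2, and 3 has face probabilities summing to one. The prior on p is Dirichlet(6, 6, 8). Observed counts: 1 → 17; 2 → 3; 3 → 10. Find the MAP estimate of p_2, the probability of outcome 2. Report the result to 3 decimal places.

The posterior is Dirichlet(αᵢ + nᵢ) = Dirichlet(23, 9, 18).
For a Dirichlet(a₁,…,a_K) with all aᵢ > 1, the mode has j-th component (aⱼ − 1)/(Σaᵢ − K).
Here Σaᵢ = 50 and K = 3, so p_2 = (9 − 1)/(50 − 3) = 8/47 ≈ 0.170.

MAP estimate: 0.170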